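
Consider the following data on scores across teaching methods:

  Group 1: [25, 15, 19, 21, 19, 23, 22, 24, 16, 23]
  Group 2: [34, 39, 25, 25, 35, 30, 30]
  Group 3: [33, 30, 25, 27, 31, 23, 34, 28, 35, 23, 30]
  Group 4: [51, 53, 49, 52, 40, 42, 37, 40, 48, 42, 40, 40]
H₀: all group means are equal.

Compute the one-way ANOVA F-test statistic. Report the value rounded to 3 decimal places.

test statistic = 49.211

Group means [20.70, 31.14, 29.00, 44.50], grand mean 31.950
SSB = Σnᵢ(x̄ᵢ−x̄)² = 3255.943; SSW = ΣΣ(x−x̄ᵢ)² = 793.957
MSB = 3255.943/3 = 1085.3143; MSW = 793.957/36 = 22.0544
F = MSB/MSW = 49.2109
df = (3, 36)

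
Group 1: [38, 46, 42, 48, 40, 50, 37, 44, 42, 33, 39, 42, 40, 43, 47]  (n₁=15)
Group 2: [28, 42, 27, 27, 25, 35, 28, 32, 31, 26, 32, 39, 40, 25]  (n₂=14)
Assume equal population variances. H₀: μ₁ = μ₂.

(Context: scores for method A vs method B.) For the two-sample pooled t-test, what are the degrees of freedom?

degrees of freedom = 27

df = n₁ + n₂ − 2 = 15 + 14 − 2 = 27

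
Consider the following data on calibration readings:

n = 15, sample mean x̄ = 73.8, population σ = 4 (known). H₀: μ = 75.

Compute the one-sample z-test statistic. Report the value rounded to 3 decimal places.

test statistic = -1.162

SE = σ/√n = 4/√15 = 1.0328
z = (x̄−μ₀)/SE = (73.8−75)/1.0328 = -1.1619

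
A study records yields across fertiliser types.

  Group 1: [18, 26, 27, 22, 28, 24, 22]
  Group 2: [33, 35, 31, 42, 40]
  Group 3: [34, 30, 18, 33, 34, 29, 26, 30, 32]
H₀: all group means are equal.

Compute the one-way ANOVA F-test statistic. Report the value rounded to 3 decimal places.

Group means [23.86, 36.20, 29.56], grand mean 29.238
SSB = Σnᵢ(x̄ᵢ−x̄)² = 445.930; SSW = ΣΣ(x−x̄ᵢ)² = 363.879
MSB = 445.930/2 = 222.9651; MSW = 363.879/18 = 20.2155
F = MSB/MSW = 11.0294
df = (2, 18)

test statistic = 11.029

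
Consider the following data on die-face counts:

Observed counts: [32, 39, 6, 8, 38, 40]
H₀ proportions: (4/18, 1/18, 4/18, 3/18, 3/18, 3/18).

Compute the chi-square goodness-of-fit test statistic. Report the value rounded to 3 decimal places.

test statistic = 148.632

n = 163; E_i = n·p_i = [36.22, 9.06, 36.22, 27.17, 27.17, 27.17]
χ² = (32−36.22)²/36.22 + (39−9.06)²/9.06 + (6−36.22)²/36.22 + (8−27.17)²/27.17 + (38−27.17)²/27.17 + (40−27.17)²/27.17 = 148.6319
df = 5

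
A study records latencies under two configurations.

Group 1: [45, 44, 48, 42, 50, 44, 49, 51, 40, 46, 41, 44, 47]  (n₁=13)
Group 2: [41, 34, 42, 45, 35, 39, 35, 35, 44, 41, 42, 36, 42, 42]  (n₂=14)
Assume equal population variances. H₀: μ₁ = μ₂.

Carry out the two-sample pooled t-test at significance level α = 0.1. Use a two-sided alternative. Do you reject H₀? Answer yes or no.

x̄₁=45.462, s₁=3.431, n₁=13
x̄₂=39.500, s₂=3.757, n₂=14
s_p² = [12·3.431² + 13·3.757²]/25 = 12.9892
SE = √(s_p²·(1/13+1/14)) = 1.3882
t = (45.462−39.500)/1.3882 = 4.2946
df = 25
p-value (two-sided) = 0.00023
At α=0.1: p < α → reject H₀

reject H₀: yes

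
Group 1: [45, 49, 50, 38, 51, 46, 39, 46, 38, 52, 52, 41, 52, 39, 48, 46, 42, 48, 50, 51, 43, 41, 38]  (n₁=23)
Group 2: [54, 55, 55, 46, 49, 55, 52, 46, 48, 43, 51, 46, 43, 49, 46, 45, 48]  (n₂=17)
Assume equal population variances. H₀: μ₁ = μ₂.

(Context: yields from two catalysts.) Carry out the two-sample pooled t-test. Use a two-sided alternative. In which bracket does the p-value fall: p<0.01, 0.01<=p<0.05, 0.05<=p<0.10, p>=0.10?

x̄₁=45.435, s₁=5.071, n₁=23
x̄₂=48.882, s₂=4.121, n₂=17
s_p² = [22·5.071² + 16·4.121²]/38 = 22.0373
SE = √(s_p²·(1/23+1/17)) = 1.5015
t = (45.435−48.882)/1.5015 = -2.2961
df = 38
p-value (two-sided) = 0.02728
→ bracket: 0.01<=p<0.05

p-value bracket: 0.01<=p<0.05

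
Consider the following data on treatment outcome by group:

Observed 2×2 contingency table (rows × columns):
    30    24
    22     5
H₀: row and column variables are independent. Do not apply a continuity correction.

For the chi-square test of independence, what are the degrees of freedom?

degrees of freedom = 1

df = (r−1)(c−1) = (2−1)·(2−1) = 1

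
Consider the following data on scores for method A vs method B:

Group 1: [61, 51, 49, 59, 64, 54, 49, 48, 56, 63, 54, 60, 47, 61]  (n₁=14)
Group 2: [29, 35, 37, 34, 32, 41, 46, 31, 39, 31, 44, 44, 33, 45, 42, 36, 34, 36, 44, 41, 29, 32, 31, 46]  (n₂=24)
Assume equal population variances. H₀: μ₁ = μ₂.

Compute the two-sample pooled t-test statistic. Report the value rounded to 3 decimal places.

x̄₁=55.429, s₁=5.945, n₁=14
x̄₂=37.167, s₂=5.746, n₂=24
s_p² = [13·5.945² + 23·5.746²]/36 = 33.8545
SE = √(s_p²·(1/14+1/24)) = 1.9567
t = (55.429−37.167)/1.9567 = 9.3329
df = 36

test statistic = 9.333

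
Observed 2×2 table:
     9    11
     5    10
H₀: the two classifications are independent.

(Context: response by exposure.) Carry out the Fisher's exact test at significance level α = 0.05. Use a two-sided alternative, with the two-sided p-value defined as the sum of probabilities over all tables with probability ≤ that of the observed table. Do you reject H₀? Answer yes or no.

reject H₀: no

Margins: r₁=20, r₂=15, c₁=14, c₂=21, n=35
p_obs = C(20,9)·C(15,5)/C(35,14); sum pmf over tables with pmf ≤ p_obs
p-value (two-sided) = 0.72824
At α=0.05: p ≥ α → fail to reject H₀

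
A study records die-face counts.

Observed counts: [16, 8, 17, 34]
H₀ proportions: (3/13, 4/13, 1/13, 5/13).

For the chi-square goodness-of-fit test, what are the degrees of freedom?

degrees of freedom = 3

df = k − 1 = 4 − 1 = 3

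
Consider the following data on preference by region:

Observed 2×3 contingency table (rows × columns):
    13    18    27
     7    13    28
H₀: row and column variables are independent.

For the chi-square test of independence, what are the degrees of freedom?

df = (r−1)(c−1) = (2−1)·(3−1) = 2

degrees of freedom = 2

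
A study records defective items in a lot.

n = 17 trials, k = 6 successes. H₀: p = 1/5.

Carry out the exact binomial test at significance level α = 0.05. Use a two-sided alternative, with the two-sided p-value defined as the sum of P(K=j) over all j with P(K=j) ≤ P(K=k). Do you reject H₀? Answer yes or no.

reject H₀: no

Exact binomial: n=17, k=6, p₀=1/5=0.2000
P(X=j) = C(n,j)·p₀^j·(1−p₀)^(n−j); p = Σ P(X=j) over j with P(X=j) ≤ P(X=6)
p-value (two-sided) = 0.12822
At α=0.05: p ≥ α → fail to reject H₀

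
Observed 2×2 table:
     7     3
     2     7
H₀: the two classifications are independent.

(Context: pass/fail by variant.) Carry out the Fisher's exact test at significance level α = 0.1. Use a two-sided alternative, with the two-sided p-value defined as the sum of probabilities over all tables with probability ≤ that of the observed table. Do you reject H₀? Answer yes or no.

reject H₀: yes

Margins: r₁=10, r₂=9, c₁=9, c₂=10, n=19
p_obs = C(10,7)·C(9,2)/C(19,9); sum pmf over tables with pmf ≤ p_obs
p-value (two-sided) = 0.06978
At α=0.1: p < α → reject H₀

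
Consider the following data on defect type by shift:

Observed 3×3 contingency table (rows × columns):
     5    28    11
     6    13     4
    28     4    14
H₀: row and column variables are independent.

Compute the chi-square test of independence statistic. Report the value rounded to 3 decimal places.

Row totals [44, 23, 46], col totals [39, 45, 29], n=113
χ² = (5−15.19)²/15.19 + (28−17.52)²/17.52 + (11−11.29)²/11.29 + (6−7.94)²/7.94 + (13−9.16)²/9.16 + (4−5.90)²/5.90 + (28−15.88)²/15.88 + (4−18.32)²/18.32 + (14−11.81)²/11.81 = 36.6607
df = 4

test statistic = 36.661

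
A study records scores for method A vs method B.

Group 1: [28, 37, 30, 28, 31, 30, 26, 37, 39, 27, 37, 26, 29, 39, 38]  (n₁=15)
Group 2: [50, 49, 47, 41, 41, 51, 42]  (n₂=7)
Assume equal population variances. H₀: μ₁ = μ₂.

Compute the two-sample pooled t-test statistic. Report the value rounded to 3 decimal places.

x̄₁=32.133, s₁=5.041, n₁=15
x̄₂=45.857, s₂=4.413, n₂=7
s_p² = [14·5.041² + 6·4.413²]/20 = 23.6295
SE = √(s_p²·(1/15+1/7)) = 2.2251
t = (32.133−45.857)/2.2251 = -6.1678
df = 20

test statistic = -6.168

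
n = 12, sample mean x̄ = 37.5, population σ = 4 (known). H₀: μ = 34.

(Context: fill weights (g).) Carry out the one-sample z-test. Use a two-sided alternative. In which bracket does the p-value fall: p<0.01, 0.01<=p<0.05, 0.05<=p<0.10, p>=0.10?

SE = σ/√n = 4/√12 = 1.1547
z = (x̄−μ₀)/SE = (37.5−34)/1.1547 = 3.0311
p-value (two-sided) = 0.00244
→ bracket: p<0.01

p-value bracket: p<0.01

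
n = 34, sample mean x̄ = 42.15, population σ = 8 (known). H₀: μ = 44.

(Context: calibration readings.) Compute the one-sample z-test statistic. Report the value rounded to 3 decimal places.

test statistic = -1.348

SE = σ/√n = 8/√34 = 1.3720
z = (x̄−μ₀)/SE = (42.15−44)/1.3720 = -1.3484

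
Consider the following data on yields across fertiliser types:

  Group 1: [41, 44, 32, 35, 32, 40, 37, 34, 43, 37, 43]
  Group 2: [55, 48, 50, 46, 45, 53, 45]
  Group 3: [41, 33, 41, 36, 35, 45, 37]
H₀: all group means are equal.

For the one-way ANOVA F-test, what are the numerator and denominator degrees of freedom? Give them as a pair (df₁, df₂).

degrees of freedom = [2, 22]

k = 3 groups, N = 25 total
df = (k−1, N−k) = (3−1, 25−3) = (2, 22)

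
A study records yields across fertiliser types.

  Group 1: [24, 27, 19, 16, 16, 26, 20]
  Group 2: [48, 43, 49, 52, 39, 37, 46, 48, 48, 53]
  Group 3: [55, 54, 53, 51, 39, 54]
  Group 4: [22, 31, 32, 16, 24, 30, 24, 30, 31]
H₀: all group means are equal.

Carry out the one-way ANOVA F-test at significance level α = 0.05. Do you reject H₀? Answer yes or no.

reject H₀: yes

Group means [21.14, 46.30, 51.00, 26.67], grand mean 36.156
SSB = Σnᵢ(x̄ᵢ−x̄)² = 4739.262; SSW = ΣΣ(x−x̄ᵢ)² = 788.957
MSB = 4739.262/3 = 1579.7539; MSW = 788.957/28 = 28.1770
F = MSB/MSW = 56.0653
df = (3, 28)
p-value (upper-tail) = 0.00000
At α=0.05: p < α → reject H₀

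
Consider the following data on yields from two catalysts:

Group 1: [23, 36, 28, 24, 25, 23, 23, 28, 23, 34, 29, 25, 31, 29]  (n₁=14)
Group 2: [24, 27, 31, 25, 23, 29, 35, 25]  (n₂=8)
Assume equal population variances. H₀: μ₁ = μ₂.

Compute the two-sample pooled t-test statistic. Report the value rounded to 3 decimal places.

x̄₁=27.214, s₁=4.264, n₁=14
x̄₂=27.375, s₂=4.069, n₂=8
s_p² = [13·4.264² + 7·4.069²]/20 = 17.6116
SE = √(s_p²·(1/14+1/8)) = 1.8600
t = (27.214−27.375)/1.8600 = -0.0864
df = 20

test statistic = -0.086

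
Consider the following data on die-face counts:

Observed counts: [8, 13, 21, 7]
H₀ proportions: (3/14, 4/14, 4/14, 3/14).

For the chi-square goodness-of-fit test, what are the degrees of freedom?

degrees of freedom = 3

df = k − 1 = 4 − 1 = 3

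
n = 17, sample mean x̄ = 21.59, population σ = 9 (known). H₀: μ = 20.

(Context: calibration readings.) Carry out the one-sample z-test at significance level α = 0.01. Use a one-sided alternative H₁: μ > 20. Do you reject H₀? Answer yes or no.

reject H₀: no

SE = σ/√n = 9/√17 = 2.1828
z = (x̄−μ₀)/SE = (21.59−20)/2.1828 = 0.7284
p-value (one-sided, H₁ greater) = 0.23318
At α=0.01: p ≥ α → fail to reject H₀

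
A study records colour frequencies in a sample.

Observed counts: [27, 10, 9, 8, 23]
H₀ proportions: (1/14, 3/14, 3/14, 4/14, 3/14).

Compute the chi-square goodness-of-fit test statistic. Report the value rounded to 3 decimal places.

n = 77; E_i = n·p_i = [5.50, 16.50, 16.50, 22.00, 16.50]
χ² = (27−5.50)²/5.50 + (10−16.50)²/16.50 + (9−16.50)²/16.50 + (8−22.00)²/22.00 + (23−16.50)²/16.50 = 101.4848
df = 4

test statistic = 101.485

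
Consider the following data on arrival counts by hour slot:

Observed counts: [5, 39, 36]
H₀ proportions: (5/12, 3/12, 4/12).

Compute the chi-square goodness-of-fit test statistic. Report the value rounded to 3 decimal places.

test statistic = 45.400

n = 80; E_i = n·p_i = [33.33, 20.00, 26.67]
χ² = (5−33.33)²/33.33 + (39−20.00)²/20.00 + (36−26.67)²/26.67 = 45.4000
df = 2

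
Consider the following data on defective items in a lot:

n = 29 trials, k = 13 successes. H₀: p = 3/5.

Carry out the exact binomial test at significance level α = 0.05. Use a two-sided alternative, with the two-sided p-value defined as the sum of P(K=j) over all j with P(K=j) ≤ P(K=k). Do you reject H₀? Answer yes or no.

Exact binomial: n=29, k=13, p₀=3/5=0.6000
P(X=j) = C(n,j)·p₀^j·(1−p₀)^(n−j); p = Σ P(X=j) over j with P(X=j) ≤ P(X=13)
p-value (two-sided) = 0.12794
At α=0.05: p ≥ α → fail to reject H₀

reject H₀: no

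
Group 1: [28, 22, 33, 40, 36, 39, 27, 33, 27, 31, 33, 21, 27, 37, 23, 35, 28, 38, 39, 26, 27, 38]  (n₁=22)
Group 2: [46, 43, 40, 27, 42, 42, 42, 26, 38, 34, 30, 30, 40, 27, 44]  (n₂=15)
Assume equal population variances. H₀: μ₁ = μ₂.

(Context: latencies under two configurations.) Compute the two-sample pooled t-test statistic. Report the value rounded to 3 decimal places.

x̄₁=31.273, s₁=5.962, n₁=22
x̄₂=36.733, s₂=7.005, n₂=15
s_p² = [21·5.962² + 14·7.005²]/35 = 40.9513
SE = √(s_p²·(1/22+1/15)) = 2.1428
t = (31.273−36.733)/2.1428 = -2.5484
df = 35

test statistic = -2.548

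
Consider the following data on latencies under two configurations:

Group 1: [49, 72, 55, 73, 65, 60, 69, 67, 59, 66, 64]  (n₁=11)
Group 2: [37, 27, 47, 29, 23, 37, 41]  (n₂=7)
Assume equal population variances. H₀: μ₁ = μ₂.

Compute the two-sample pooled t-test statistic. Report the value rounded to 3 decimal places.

test statistic = 7.781

x̄₁=63.545, s₁=7.271, n₁=11
x̄₂=34.429, s₂=8.463, n₂=7
s_p² = [10·7.271² + 6·8.463²]/16 = 59.9026
SE = √(s_p²·(1/11+1/7)) = 3.7421
t = (63.545−34.429)/3.7421 = 7.7809
df = 16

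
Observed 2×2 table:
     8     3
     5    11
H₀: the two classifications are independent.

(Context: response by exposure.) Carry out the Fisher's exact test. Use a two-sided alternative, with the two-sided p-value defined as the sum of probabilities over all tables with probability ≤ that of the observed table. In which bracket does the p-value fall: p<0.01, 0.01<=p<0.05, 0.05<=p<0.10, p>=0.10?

p-value bracket: 0.05<=p<0.10

Margins: r₁=11, r₂=16, c₁=13, c₂=14, n=27
p_obs = C(11,8)·C(16,5)/C(27,13); sum pmf over tables with pmf ≤ p_obs
p-value (two-sided) = 0.05424
→ bracket: 0.05<=p<0.10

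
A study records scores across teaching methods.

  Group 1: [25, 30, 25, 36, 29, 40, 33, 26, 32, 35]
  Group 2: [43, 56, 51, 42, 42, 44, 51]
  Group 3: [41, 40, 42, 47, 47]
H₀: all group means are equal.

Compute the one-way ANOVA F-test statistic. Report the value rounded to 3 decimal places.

Group means [31.10, 47.00, 43.40], grand mean 38.955
SSB = Σnᵢ(x̄ᵢ−x̄)² = 1168.855; SSW = ΣΣ(x−x̄ᵢ)² = 462.100
MSB = 1168.855/2 = 584.4273; MSW = 462.100/19 = 24.3211
F = MSB/MSW = 24.0297
df = (2, 19)

test statistic = 24.030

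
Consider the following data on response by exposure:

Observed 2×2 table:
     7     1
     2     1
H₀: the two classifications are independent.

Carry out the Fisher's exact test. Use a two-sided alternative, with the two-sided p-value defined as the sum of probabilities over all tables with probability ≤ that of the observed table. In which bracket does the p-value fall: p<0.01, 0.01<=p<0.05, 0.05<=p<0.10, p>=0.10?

p-value bracket: p>=0.10

Margins: r₁=8, r₂=3, c₁=9, c₂=2, n=11
p_obs = C(8,7)·C(3,2)/C(11,9); sum pmf over tables with pmf ≤ p_obs
p-value (two-sided) = 0.49091
→ bracket: p>=0.10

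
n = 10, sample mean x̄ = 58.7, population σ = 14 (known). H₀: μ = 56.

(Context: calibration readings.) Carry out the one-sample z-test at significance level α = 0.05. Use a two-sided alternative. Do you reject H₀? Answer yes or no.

reject H₀: no

SE = σ/√n = 14/√10 = 4.4272
z = (x̄−μ₀)/SE = (58.7−56)/4.4272 = 0.6099
p-value (two-sided) = 0.54195
At α=0.05: p ≥ α → fail to reject H₀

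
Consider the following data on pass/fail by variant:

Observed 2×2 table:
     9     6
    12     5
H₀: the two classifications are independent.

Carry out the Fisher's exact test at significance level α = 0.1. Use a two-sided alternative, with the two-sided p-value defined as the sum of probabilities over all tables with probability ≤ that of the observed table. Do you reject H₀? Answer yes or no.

Margins: r₁=15, r₂=17, c₁=21, c₂=11, n=32
p_obs = C(15,9)·C(17,12)/C(32,21); sum pmf over tables with pmf ≤ p_obs
p-value (two-sided) = 0.71195
At α=0.1: p ≥ α → fail to reject H₀

reject H₀: no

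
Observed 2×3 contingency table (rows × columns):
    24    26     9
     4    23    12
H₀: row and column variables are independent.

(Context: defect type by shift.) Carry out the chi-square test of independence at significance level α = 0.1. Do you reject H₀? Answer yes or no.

Row totals [59, 39], col totals [28, 49, 21], n=98
χ² = (24−16.86)²/16.86 + (26−29.50)²/29.50 + (9−12.64)²/12.64 + (4−11.14)²/11.14 + (23−19.50)²/19.50 + (12−8.36)²/8.36 = 11.2864
df = 2
p-value (upper-tail) = 0.00354
At α=0.1: p < α → reject H₀

reject H₀: yes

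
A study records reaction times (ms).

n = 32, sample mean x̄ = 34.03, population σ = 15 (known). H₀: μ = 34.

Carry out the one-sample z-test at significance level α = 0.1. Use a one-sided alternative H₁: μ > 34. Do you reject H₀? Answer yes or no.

SE = σ/√n = 15/√32 = 2.6517
z = (x̄−μ₀)/SE = (34.03−34)/2.6517 = 0.0113
p-value (one-sided, H₁ greater) = 0.49549
At α=0.1: p ≥ α → fail to reject H₀

reject H₀: no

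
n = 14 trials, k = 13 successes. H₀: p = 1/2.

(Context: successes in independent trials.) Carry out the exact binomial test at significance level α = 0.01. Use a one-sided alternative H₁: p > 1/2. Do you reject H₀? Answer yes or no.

reject H₀: yes

Exact binomial: n=14, k=13, p₀=1/2=0.5000
P(X≥13) from Σ C(n,i)·p₀^i·(1−p₀)^(n−i)
p-value (one-sided, H₁ greater) = 0.00092
At α=0.01: p < α → reject H₀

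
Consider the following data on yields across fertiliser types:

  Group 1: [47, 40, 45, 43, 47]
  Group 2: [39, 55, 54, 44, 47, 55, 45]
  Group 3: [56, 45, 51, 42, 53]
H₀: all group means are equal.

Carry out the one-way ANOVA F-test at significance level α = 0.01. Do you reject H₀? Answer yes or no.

Group means [44.40, 48.43, 49.40], grand mean 47.529
SSB = Σnᵢ(x̄ᵢ−x̄)² = 72.121; SSW = ΣΣ(x−x̄ᵢ)² = 408.114
MSB = 72.121/2 = 36.0605; MSW = 408.114/14 = 29.1510
F = MSB/MSW = 1.2370
df = (2, 14)
p-value (upper-tail) = 0.32011
At α=0.01: p ≥ α → fail to reject H₀

reject H₀: no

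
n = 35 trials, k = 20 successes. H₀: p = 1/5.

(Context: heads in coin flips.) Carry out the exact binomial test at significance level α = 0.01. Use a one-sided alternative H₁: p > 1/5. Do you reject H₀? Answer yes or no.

reject H₀: yes

Exact binomial: n=35, k=20, p₀=1/5=0.2000
P(X≥20) from Σ C(n,i)·p₀^i·(1−p₀)^(n−i)
p-value (one-sided, H₁ greater) = 0.00000
At α=0.01: p < α → reject H₀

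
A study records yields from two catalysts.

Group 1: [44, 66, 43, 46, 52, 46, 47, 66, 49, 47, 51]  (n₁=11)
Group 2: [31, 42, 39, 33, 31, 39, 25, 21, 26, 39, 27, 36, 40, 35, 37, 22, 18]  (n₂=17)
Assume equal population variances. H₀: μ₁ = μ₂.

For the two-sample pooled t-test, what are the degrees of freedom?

df = n₁ + n₂ − 2 = 11 + 17 − 2 = 26

degrees of freedom = 26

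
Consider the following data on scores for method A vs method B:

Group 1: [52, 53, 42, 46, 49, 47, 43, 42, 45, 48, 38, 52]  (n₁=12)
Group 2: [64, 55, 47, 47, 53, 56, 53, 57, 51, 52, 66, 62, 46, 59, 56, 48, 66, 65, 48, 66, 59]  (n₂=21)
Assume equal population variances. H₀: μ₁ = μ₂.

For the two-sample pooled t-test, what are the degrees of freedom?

df = n₁ + n₂ − 2 = 12 + 21 − 2 = 31

degrees of freedom = 31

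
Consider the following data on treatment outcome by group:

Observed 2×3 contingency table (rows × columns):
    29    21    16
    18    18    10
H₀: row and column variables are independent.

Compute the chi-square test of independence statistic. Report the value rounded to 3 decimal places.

test statistic = 0.639

Row totals [66, 46], col totals [47, 39, 26], n=112
χ² = (29−27.70)²/27.70 + (21−22.98)²/22.98 + (16−15.32)²/15.32 + (18−19.30)²/19.30 + (18−16.02)²/16.02 + (10−10.68)²/10.68 = 0.6388
df = 2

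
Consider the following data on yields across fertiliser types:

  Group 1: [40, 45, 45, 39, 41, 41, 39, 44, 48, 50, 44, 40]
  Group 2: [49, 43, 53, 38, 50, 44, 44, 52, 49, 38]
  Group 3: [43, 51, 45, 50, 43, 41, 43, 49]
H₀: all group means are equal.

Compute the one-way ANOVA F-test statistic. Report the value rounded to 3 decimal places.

test statistic = 1.553

Group means [43.00, 46.00, 45.62], grand mean 44.700
SSB = Σnᵢ(x̄ᵢ−x̄)² = 58.425; SSW = ΣΣ(x−x̄ᵢ)² = 507.875
MSB = 58.425/2 = 29.2125; MSW = 507.875/27 = 18.8102
F = MSB/MSW = 1.5530
df = (2, 27)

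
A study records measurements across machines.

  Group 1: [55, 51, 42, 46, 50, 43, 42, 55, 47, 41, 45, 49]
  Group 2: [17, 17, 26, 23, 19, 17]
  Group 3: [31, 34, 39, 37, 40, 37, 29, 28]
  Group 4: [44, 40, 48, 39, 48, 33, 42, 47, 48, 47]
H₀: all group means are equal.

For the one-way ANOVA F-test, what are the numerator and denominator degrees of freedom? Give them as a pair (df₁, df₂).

degrees of freedom = [3, 32]

k = 4 groups, N = 36 total
df = (k−1, N−k) = (4−1, 36−4) = (3, 32)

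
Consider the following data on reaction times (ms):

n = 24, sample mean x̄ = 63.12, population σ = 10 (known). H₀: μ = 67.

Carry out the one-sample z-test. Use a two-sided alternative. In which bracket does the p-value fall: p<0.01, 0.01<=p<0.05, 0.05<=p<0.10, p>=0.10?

SE = σ/√n = 10/√24 = 2.0412
z = (x̄−μ₀)/SE = (63.12−67)/2.0412 = -1.9008
p-value (two-sided) = 0.05733
→ bracket: 0.05<=p<0.10

p-value bracket: 0.05<=p<0.10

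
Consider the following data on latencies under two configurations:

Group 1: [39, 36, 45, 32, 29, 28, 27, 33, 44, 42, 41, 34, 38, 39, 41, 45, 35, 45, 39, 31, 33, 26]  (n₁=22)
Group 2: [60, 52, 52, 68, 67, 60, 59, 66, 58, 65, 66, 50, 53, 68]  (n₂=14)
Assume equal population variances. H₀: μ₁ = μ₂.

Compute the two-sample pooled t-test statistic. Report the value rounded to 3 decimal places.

x̄₁=36.455, s₁=6.085, n₁=22
x̄₂=60.286, s₂=6.533, n₂=14
s_p² = [21·6.085² + 13·6.533²]/34 = 39.1856
SE = √(s_p²·(1/22+1/14)) = 2.1401
t = (36.455−60.286)/2.1401 = -11.1354
df = 34

test statistic = -11.135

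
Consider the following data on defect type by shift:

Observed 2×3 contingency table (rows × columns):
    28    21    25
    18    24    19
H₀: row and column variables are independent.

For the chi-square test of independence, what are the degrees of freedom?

degrees of freedom = 2

df = (r−1)(c−1) = (2−1)·(3−1) = 2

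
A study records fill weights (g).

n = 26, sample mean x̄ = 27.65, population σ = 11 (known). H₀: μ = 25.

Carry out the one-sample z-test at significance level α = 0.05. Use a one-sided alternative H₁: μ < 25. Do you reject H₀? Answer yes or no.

SE = σ/√n = 11/√26 = 2.1573
z = (x̄−μ₀)/SE = (27.65−25)/2.1573 = 1.2284
p-value (one-sided, H₁ less) = 0.89035
At α=0.05: p ≥ α → fail to reject H₀

reject H₀: no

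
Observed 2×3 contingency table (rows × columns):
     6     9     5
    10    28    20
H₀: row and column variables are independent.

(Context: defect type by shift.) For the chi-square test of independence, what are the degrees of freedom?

degrees of freedom = 2

df = (r−1)(c−1) = (2−1)·(3−1) = 2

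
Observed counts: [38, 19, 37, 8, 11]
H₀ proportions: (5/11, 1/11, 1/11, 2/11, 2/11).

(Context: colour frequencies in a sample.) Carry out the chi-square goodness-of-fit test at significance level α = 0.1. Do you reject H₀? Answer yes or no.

reject H₀: yes

n = 113; E_i = n·p_i = [51.36, 10.27, 10.27, 20.55, 20.55]
χ² = (38−51.36)²/51.36 + (19−10.27)²/10.27 + (37−10.27)²/10.27 + (8−20.55)²/20.55 + (11−20.55)²/20.55 = 92.5248
df = 4
p-value (upper-tail) = 0.00000
At α=0.1: p < α → reject H₀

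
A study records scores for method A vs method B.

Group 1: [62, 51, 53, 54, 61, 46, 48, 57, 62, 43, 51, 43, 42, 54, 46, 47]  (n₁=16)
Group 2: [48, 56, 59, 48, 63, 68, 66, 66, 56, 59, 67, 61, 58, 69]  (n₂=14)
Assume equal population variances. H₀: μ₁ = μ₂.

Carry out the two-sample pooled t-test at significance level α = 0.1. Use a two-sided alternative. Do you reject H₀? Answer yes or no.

x̄₁=51.250, s₁=6.748, n₁=16
x̄₂=60.286, s₂=6.799, n₂=14
s_p² = [15·6.748² + 13·6.799²]/28 = 45.8520
SE = √(s_p²·(1/16+1/14)) = 2.4781
t = (51.250−60.286)/2.4781 = -3.6463
df = 28
p-value (two-sided) = 0.00108
At α=0.1: p < α → reject H₀

reject H₀: yes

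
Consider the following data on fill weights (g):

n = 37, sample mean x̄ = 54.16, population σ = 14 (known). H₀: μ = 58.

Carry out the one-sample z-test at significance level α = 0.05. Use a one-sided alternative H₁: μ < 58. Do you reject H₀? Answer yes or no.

reject H₀: yes

SE = σ/√n = 14/√37 = 2.3016
z = (x̄−μ₀)/SE = (54.16−58)/2.3016 = -1.6684
p-value (one-sided, H₁ less) = 0.04762
At α=0.05: p < α → reject H₀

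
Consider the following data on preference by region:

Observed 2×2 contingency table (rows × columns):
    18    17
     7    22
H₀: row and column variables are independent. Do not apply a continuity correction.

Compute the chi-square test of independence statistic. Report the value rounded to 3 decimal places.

Row totals [35, 29], col totals [25, 39], n=64
χ² = (18−13.67)²/13.67 + (17−21.33)²/21.33 + (7−11.33)²/11.33 + (22−17.67)²/17.67 = 4.9621
df = 1

test statistic = 4.962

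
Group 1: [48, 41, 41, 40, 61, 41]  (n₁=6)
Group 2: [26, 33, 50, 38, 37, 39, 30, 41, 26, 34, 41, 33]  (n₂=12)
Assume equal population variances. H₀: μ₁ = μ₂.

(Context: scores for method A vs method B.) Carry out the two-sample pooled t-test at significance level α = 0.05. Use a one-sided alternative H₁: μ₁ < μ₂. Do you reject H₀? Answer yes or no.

x̄₁=45.333, s₁=8.214, n₁=6
x̄₂=35.667, s₂=6.853, n₂=12
s_p² = [5·8.214² + 11·6.853²]/16 = 53.3750
SE = √(s_p²·(1/6+1/12)) = 3.6529
t = (45.333−35.667)/3.6529 = 2.6463
df = 16
p-value (one-sided, H₁ less) = 0.99120
At α=0.05: p ≥ α → fail to reject H₀

reject H₀: no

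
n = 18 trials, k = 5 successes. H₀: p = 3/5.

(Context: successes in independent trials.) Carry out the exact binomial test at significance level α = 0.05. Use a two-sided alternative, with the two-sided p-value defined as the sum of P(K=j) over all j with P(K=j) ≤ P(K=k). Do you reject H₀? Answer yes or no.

reject H₀: yes

Exact binomial: n=18, k=5, p₀=3/5=0.6000
P(X=j) = C(n,j)·p₀^j·(1−p₀)^(n−j); p = Σ P(X=j) over j with P(X=j) ≤ P(X=5)
p-value (two-sided) = 0.00707
At α=0.05: p < α → reject H₀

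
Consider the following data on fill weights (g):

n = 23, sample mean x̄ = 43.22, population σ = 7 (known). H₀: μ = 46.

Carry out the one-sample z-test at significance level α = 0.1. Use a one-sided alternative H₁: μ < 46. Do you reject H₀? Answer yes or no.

SE = σ/√n = 7/√23 = 1.4596
z = (x̄−μ₀)/SE = (43.22−46)/1.4596 = -1.9046
p-value (one-sided, H₁ less) = 0.02841
At α=0.1: p < α → reject H₀

reject H₀: yes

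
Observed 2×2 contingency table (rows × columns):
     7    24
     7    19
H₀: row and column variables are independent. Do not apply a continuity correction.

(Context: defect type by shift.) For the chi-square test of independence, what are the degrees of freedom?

df = (r−1)(c−1) = (2−1)·(2−1) = 1

degrees of freedom = 1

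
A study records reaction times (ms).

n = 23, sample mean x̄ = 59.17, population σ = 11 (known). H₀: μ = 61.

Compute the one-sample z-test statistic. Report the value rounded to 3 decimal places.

test statistic = -0.798

SE = σ/√n = 11/√23 = 2.2937
z = (x̄−μ₀)/SE = (59.17−61)/2.2937 = -0.7979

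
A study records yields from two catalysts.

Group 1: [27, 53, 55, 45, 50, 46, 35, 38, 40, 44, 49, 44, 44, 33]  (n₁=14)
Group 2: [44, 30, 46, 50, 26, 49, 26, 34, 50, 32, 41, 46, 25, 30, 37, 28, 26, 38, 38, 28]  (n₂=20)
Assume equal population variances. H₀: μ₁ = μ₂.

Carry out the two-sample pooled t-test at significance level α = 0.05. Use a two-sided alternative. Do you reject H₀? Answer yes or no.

x̄₁=43.071, s₁=7.839, n₁=14
x̄₂=36.200, s₂=8.883, n₂=20
s_p² = [13·7.839² + 19·8.883²]/32 = 71.8165
SE = √(s_p²·(1/14+1/20)) = 2.9531
t = (43.071−36.200)/2.9531 = 2.3269
df = 32
p-value (two-sided) = 0.02646
At α=0.05: p < α → reject H₀

reject H₀: yes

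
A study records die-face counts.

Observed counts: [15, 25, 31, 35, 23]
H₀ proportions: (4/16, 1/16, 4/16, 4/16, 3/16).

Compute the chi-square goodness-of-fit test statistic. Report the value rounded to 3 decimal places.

test statistic = 45.150

n = 129; E_i = n·p_i = [32.25, 8.06, 32.25, 32.25, 24.19]
χ² = (15−32.25)²/32.25 + (25−8.06)²/8.06 + (31−32.25)²/32.25 + (35−32.25)²/32.25 + (23−24.19)²/24.19 = 45.1499
df = 4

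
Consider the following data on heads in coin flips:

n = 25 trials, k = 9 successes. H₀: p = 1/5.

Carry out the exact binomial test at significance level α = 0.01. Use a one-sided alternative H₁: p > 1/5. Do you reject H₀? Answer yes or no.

reject H₀: no

Exact binomial: n=25, k=9, p₀=1/5=0.2000
P(X≥9) from Σ C(n,i)·p₀^i·(1−p₀)^(n−i)
p-value (one-sided, H₁ greater) = 0.04677
At α=0.01: p ≥ α → fail to reject H₀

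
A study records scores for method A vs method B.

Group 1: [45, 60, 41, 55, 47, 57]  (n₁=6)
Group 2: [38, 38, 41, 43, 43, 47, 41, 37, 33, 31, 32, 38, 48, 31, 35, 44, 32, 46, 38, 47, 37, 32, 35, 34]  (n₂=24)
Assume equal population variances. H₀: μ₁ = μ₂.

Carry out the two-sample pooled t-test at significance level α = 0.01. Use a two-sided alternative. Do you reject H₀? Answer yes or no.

reject H₀: yes

x̄₁=50.833, s₁=7.548, n₁=6
x̄₂=38.375, s₂=5.492, n₂=24
s_p² = [5·7.548² + 23·5.492²]/28 = 34.9449
SE = √(s_p²·(1/6+1/24)) = 2.6982
t = (50.833−38.375)/2.6982 = 4.6173
df = 28
p-value (two-sided) = 0.00008
At α=0.01: p < α → reject H₀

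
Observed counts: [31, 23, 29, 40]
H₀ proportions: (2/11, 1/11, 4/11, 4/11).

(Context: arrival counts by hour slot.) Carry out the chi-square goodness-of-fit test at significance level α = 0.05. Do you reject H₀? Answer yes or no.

reject H₀: yes

n = 123; E_i = n·p_i = [22.36, 11.18, 44.73, 44.73]
χ² = (31−22.36)²/22.36 + (23−11.18)²/11.18 + (29−44.73)²/44.73 + (40−44.73)²/44.73 = 21.8557
df = 3
p-value (upper-tail) = 0.00007
At α=0.05: p < α → reject H₀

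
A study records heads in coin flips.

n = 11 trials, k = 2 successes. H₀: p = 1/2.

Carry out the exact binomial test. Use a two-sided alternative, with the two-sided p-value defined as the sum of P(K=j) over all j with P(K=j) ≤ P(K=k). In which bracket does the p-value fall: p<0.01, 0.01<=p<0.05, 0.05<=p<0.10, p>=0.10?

p-value bracket: 0.05<=p<0.10

Exact binomial: n=11, k=2, p₀=1/2=0.5000
P(X=j) = C(n,j)·p₀^j·(1−p₀)^(n−j); p = Σ P(X=j) over j with P(X=j) ≤ P(X=2)
p-value (two-sided) = 0.06543
→ bracket: 0.05<=p<0.10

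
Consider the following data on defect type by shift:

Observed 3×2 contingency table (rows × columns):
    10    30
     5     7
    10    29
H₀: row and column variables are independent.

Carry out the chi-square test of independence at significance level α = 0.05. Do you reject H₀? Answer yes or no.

Row totals [40, 12, 39], col totals [25, 66], n=91
χ² = (10−10.99)²/10.99 + (30−29.01)²/29.01 + (5−3.30)²/3.30 + (7−8.70)²/8.70 + (10−10.71)²/10.71 + (29−28.29)²/28.29 = 1.4018
df = 2
p-value (upper-tail) = 0.49615
At α=0.05: p ≥ α → fail to reject H₀

reject H₀: no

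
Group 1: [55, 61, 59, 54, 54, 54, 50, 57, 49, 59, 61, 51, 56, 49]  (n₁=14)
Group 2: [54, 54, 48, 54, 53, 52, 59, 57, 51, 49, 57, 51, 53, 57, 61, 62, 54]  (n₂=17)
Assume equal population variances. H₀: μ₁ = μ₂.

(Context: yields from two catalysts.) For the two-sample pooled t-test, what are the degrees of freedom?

degrees of freedom = 29

df = n₁ + n₂ − 2 = 14 + 17 − 2 = 29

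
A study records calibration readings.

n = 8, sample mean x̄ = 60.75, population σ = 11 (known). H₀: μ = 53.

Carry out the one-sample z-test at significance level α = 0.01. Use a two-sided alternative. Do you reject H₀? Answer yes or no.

SE = σ/√n = 11/√8 = 3.8891
z = (x̄−μ₀)/SE = (60.75−53)/3.8891 = 1.9928
p-value (two-sided) = 0.04629
At α=0.01: p ≥ α → fail to reject H₀

reject H₀: no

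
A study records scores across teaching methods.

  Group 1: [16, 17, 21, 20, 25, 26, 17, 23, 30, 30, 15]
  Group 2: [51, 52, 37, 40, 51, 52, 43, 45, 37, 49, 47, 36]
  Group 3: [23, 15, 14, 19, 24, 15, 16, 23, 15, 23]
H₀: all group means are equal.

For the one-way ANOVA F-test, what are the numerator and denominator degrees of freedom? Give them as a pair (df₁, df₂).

degrees of freedom = [2, 30]

k = 3 groups, N = 33 total
df = (k−1, N−k) = (3−1, 33−3) = (2, 30)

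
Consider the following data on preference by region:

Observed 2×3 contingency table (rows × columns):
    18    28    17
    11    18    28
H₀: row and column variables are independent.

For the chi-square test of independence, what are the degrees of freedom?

df = (r−1)(c−1) = (2−1)·(3−1) = 2

degrees of freedom = 2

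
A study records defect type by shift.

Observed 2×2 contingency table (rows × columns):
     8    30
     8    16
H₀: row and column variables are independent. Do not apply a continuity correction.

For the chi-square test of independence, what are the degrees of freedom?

df = (r−1)(c−1) = (2−1)·(2−1) = 1

degrees of freedom = 1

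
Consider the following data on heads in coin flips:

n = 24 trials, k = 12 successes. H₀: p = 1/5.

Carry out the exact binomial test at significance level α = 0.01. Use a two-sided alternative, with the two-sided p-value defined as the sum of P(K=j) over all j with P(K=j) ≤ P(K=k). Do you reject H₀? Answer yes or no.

reject H₀: yes

Exact binomial: n=24, k=12, p₀=1/5=0.2000
P(X=j) = C(n,j)·p₀^j·(1−p₀)^(n−j); p = Σ P(X=j) over j with P(X=j) ≤ P(X=12)
p-value (two-sided) = 0.00098
At α=0.01: p < α → reject H₀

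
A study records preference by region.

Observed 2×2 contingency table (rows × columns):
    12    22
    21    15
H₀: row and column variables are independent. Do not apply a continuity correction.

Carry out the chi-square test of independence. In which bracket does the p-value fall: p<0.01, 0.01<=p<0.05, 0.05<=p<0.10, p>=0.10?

Row totals [34, 36], col totals [33, 37], n=70
χ² = (12−16.03)²/16.03 + (22−17.97)²/17.97 + (21−16.97)²/16.97 + (15−19.03)²/19.03 = 3.7248
df = 1
p-value (upper-tail) = 0.05361
→ bracket: 0.05<=p<0.10

p-value bracket: 0.05<=p<0.10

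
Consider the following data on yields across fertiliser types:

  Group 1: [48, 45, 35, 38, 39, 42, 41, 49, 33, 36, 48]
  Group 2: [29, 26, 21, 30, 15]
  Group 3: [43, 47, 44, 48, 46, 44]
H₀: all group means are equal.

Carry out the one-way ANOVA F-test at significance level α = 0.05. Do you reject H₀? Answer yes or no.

Group means [41.27, 24.20, 45.33], grand mean 38.500
SSB = Σnᵢ(x̄ᵢ−x̄)² = 1387.185; SSW = ΣΣ(x−x̄ᵢ)² = 490.315
MSB = 1387.185/2 = 693.5924; MSW = 490.315/19 = 25.8061
F = MSB/MSW = 26.8771
df = (2, 19)
p-value (upper-tail) = 0.00000
At α=0.05: p < α → reject H₀

reject H₀: yes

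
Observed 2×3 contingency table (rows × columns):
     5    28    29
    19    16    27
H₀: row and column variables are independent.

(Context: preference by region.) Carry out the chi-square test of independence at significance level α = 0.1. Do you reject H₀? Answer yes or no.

reject H₀: yes

Row totals [62, 62], col totals [24, 44, 56], n=124
χ² = (5−12.00)²/12.00 + (28−22.00)²/22.00 + (29−28.00)²/28.00 + (19−12.00)²/12.00 + (16−22.00)²/22.00 + (27−28.00)²/28.00 = 11.5108
df = 2
p-value (upper-tail) = 0.00317
At α=0.1: p < α → reject H₀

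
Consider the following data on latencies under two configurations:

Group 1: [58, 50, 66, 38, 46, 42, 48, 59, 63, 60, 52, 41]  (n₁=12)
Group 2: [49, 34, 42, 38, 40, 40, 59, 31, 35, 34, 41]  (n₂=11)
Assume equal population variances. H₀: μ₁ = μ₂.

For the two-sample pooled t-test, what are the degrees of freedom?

df = n₁ + n₂ − 2 = 12 + 11 − 2 = 21

degrees of freedom = 21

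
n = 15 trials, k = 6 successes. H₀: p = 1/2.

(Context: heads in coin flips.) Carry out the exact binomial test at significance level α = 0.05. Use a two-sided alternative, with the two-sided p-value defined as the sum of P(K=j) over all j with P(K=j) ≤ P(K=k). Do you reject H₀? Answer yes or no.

reject H₀: no

Exact binomial: n=15, k=6, p₀=1/2=0.5000
P(X=j) = C(n,j)·p₀^j·(1−p₀)^(n−j); p = Σ P(X=j) over j with P(X=j) ≤ P(X=6)
p-value (two-sided) = 0.60724
At α=0.05: p ≥ α → fail to reject H₀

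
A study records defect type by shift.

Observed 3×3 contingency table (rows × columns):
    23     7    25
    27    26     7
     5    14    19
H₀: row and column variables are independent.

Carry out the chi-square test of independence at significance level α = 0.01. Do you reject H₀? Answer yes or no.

Row totals [55, 60, 38], col totals [55, 47, 51], n=153
χ² = (23−19.77)²/19.77 + (7−16.90)²/16.90 + (25−18.33)²/18.33 + (27−21.57)²/21.57 + (26−18.43)²/18.43 + (7−20.00)²/20.00 + (5−13.66)²/13.66 + (14−11.67)²/11.67 + (19−12.67)²/12.67 = 30.7936
df = 4
p-value (upper-tail) = 0.00000
At α=0.01: p < α → reject H₀

reject H₀: yes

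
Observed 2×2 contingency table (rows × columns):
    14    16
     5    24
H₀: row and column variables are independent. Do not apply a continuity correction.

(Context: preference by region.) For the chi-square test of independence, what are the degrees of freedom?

degrees of freedom = 1

df = (r−1)(c−1) = (2−1)·(2−1) = 1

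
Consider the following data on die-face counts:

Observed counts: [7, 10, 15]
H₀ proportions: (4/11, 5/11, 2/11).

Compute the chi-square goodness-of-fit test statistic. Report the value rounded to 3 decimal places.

test statistic = 17.758

n = 32; E_i = n·p_i = [11.64, 14.55, 5.82]
χ² = (7−11.64)²/11.64 + (10−14.55)²/14.55 + (15−5.82)²/5.82 = 17.7578
df = 2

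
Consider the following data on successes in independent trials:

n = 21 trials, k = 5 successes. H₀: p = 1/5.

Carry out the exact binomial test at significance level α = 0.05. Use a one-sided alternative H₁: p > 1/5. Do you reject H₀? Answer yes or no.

Exact binomial: n=21, k=5, p₀=1/5=0.2000
P(X≥5) from Σ C(n,i)·p₀^i·(1−p₀)^(n−i)
p-value (one-sided, H₁ greater) = 0.41399
At α=0.05: p ≥ α → fail to reject H₀

reject H₀: no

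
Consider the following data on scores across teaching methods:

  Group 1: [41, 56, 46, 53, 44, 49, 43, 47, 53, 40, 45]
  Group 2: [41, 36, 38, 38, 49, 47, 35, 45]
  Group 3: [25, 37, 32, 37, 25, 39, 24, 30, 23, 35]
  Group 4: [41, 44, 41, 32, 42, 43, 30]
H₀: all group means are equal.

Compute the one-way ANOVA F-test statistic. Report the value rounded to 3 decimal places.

Group means [47.00, 41.12, 30.70, 39.00], grand mean 39.611
SSB = Σnᵢ(x̄ᵢ−x̄)² = 1415.581; SSW = ΣΣ(x−x̄ᵢ)² = 992.975
MSB = 1415.581/3 = 471.8602; MSW = 992.975/32 = 31.0305
F = MSB/MSW = 15.2064
df = (3, 32)

test statistic = 15.206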